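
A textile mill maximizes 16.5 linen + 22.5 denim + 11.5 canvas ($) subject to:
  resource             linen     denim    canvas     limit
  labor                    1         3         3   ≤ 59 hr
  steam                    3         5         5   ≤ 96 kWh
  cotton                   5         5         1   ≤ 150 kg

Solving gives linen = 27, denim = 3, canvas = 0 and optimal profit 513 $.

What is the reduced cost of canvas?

-5

Check each constraint at x*: labor 36/59 (slack 23); steam 96/96 (tight); cotton 150/150 (tight).
Since labor is not tight, its dual is 0.
Dual feasibility on the basic columns requires 3·y_steam + 5·y_cotton = 16.5, 5·y_steam + 5·y_cotton = 22.5.
Solving: y_steam = 3, y_cotton = 1.5.
Reduced cost of canvas: c₃ − yᵀa₃ = 11.5 − (3·5 + 1.5·1) = 11.5 − 16.5 = -5.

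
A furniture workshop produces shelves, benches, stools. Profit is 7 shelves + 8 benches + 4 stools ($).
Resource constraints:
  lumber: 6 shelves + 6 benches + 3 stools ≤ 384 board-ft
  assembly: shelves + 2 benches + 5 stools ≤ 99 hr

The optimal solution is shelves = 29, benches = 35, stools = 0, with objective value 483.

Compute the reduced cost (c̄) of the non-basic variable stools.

-4

Both lumber and assembly are binding at x*.
Dual feasibility on the basic columns requires 6·y_lumber + 1·y_assembly = 7, 6·y_lumber + 2·y_assembly = 8.
This yields shadow prices y_lumber = 1, y_assembly = 1.
Reduced cost of stools: c₃ − yᵀa₃ = 4 − (1·3 + 1·5) = 4 − 8 = -4.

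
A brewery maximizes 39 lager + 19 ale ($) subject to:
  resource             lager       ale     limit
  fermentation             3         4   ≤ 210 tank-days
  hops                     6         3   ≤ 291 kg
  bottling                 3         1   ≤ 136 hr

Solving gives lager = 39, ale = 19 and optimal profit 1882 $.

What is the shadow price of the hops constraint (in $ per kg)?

At the optimum: fermentation uses 193 of 210 (slack = 17); hops uses 291 of 291 (binding); bottling uses 136 of 136 (binding).
Since fermentation is not tight, its dual is 0.
The binding rows give the dual system: 6·y_hops + 3·y_bottling = 39 and 3·y_hops + 1·y_bottling = 19.
→ y_hops = 6 and y_bottling = 1.
Shadow price of hops = 6.

6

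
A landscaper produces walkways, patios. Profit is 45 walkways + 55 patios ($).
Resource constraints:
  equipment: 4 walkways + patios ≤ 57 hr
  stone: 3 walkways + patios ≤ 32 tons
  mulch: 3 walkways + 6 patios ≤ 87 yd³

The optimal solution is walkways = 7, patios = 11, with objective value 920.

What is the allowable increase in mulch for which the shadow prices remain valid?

Binding constraints: stone, mulch. The basis is B = [[3,1],[3,6]] with det 15.
Per unit increase in mulch, x* moves by d = (-0.0667, 0.2).
The basis stays optimal until walkways reaches 0; allowable increase = 105 yd³.

105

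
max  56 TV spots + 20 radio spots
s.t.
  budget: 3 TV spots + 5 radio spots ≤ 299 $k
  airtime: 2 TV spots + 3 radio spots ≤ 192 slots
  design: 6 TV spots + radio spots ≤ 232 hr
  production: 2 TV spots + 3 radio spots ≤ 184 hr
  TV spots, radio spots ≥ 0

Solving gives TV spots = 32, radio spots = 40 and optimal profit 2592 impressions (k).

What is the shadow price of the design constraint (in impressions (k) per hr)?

At the optimum: budget uses 296 of 299 (slack = 3); airtime uses 184 of 192 (slack = 8); design uses 232 of 232 (binding); production uses 184 of 184 (binding).
Slack constraints have shadow price 0 (complementary slackness).
The binding rows give the dual system: 6·y_design + 2·y_production = 56 and 1·y_design + 3·y_production = 20.
→ y_design = 8 and y_production = 4.
Shadow price of design = 8.

8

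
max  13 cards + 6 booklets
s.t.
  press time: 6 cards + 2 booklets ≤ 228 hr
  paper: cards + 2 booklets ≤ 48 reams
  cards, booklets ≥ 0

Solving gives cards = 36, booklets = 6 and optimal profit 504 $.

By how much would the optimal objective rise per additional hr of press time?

Both press time and paper are binding at x*.
From A_Bᵀ y = c: 6·y_press time + 1·y_paper = 13; 2·y_press time + 2·y_paper = 6.
This yields shadow prices y_press time = 2, y_paper = 1.
Shadow price of press time = 2.

2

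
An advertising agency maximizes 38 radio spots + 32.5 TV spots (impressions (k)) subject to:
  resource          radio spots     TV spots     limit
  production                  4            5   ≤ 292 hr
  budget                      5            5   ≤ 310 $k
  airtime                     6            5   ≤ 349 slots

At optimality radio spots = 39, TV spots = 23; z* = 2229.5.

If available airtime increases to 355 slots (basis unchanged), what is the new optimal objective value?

Check each constraint at x*: production 271/292 (slack 21); budget 310/310 (tight); airtime 349/349 (tight).
By complementary slackness, y = 0 for the non-binding constraint.
Dual feasibility on the basic columns requires 5·y_budget + 6·y_airtime = 38, 5·y_budget + 5·y_airtime = 32.5.
This yields shadow prices y_budget = 1, y_airtime = 5.5.
Δz = y_airtime·Δb = 5.5 × (6) = 33, so new z* = 2229.5 + 33 = 2262.5.

2262.5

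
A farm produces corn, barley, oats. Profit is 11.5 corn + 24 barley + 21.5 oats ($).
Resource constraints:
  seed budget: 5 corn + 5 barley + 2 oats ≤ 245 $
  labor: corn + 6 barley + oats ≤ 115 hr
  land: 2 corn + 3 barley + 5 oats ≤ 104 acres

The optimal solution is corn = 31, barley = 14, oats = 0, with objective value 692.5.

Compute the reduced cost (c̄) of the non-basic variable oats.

Binding: labor and land. Non-binding: seed budget (20 unused).
Since seed budget is not tight, its dual is 0.
Dual feasibility on the basic columns requires 1·y_labor + 2·y_land = 11.5, 6·y_labor + 3·y_land = 24.
Solving: y_labor = 1.5, y_land = 5.
Reduced cost of oats: c₃ − yᵀa₃ = 21.5 − (1.5·1 + 5·5) = 21.5 − 26.5 = -5.

-5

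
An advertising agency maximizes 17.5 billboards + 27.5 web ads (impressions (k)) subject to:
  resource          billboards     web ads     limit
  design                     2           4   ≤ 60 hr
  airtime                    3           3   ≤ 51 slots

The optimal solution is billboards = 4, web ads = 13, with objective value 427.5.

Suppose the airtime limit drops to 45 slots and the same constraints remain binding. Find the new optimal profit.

412.5

Check each constraint at x*: design 60/60 (tight); airtime 51/51 (tight).
Dual feasibility on the basic columns requires 2·y_design + 3·y_airtime = 17.5, 4·y_design + 3·y_airtime = 27.5.
This yields shadow prices y_design = 5, y_airtime = 2.5.
Δz = y_airtime·Δb = 2.5 × (-6) = -15, so new z* = 427.5 − 15 = 412.5.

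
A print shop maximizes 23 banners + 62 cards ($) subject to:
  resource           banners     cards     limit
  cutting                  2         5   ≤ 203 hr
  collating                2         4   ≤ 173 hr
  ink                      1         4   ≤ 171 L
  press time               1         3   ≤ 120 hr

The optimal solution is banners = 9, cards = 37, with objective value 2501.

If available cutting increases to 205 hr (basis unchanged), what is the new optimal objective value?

2515

Check each constraint at x*: cutting 203/203 (tight); collating 166/173 (slack 7); ink 157/171 (slack 14); press time 120/120 (tight).
Slack constraints have shadow price 0 (complementary slackness).
The binding rows give the dual system: 2·y_cutting + 1·y_press time = 23 and 5·y_cutting + 3·y_press time = 62.
This yields shadow prices y_cutting = 7, y_press time = 9.
Δz = y_cutting·Δb = 7 × (2) = 14, so new z* = 2501 + 14 = 2515.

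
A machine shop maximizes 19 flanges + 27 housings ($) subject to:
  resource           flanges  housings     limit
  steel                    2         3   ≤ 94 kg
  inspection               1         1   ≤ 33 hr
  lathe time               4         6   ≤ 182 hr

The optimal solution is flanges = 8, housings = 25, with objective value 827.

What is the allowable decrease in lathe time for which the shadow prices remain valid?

50

Binding constraints: inspection, lathe time. The basis is B = [[1,1],[4,6]] with det 2.
Per unit decrease in lathe time, x* moves by d = (0.5, -0.5).
The basis stays optimal until housings reaches 0; allowable decrease = 50 hr.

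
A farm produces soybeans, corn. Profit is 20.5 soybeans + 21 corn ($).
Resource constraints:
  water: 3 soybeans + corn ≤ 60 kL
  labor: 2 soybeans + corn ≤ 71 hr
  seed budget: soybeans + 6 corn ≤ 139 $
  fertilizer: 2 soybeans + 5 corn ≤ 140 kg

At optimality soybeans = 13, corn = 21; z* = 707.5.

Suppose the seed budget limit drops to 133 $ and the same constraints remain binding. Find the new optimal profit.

692.5

Binding: water and seed budget. Non-binding: labor (24 unused), fertilizer (9 unused).
Slack constraints have shadow price 0 (complementary slackness).
The binding rows give the dual system: 3·y_water + 1·y_seed budget = 20.5 and 1·y_water + 6·y_seed budget = 21.
This yields shadow prices y_water = 6, y_seed budget = 2.5.
Δz = y_seed budget·Δb = 2.5 × (-6) = -15, so new z* = 707.5 − 15 = 692.5.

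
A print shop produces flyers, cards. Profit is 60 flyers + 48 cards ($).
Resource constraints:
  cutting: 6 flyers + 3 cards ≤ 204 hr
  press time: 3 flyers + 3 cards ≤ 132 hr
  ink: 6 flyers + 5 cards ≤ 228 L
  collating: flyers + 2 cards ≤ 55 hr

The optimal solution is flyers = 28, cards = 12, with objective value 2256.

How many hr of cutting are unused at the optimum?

0

cutting used = 6·28 + 3·12 = 204; slack = 204 − 204 = 0.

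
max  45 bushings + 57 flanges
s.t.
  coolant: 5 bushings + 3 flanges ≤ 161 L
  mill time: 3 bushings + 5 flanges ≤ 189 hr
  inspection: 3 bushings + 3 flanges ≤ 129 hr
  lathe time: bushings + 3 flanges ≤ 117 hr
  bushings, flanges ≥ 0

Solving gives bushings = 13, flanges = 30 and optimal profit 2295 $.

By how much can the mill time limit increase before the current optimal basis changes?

14

Binding constraints: mill time, inspection. The basis is B = [[3,5],[3,3]] with det -6.
Per unit increase in mill time, x* moves by d = (-0.5, 0.5).
The basis stays optimal until lathe time becomes binding; allowable increase = 14 hr.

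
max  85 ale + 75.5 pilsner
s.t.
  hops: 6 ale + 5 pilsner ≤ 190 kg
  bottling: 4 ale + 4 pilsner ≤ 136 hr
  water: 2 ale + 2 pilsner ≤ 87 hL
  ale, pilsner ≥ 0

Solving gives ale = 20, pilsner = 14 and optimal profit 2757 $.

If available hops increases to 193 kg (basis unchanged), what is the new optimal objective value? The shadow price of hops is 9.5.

2785.5

Δb = 3, so new z* = 2757 + (9.5)·(3) = 2757 + 28.5 = 2785.5.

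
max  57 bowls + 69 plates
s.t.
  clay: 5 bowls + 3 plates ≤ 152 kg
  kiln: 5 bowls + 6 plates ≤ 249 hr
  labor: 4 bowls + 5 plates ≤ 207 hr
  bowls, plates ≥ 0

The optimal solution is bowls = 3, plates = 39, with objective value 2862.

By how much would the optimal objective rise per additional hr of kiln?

Binding: kiln and labor. Non-binding: clay (20 unused).
Since clay is not tight, its dual is 0.
The binding rows give the dual system: 5·y_kiln + 4·y_labor = 57 and 6·y_kiln + 5·y_labor = 69.
This yields shadow prices y_kiln = 9, y_labor = 3.
Shadow price of kiln = 9.

9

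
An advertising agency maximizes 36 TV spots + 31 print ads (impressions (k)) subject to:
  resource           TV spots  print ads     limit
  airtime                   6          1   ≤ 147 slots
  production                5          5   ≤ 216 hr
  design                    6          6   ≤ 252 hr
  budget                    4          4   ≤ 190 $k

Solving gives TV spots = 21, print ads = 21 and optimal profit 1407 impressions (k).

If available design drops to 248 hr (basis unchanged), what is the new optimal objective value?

1387

Check each constraint at x*: airtime 147/147 (tight); production 210/216 (slack 6); design 252/252 (tight); budget 168/190 (slack 22).
By complementary slackness, y = 0 for the non-binding constraints.
Dual feasibility on the basic columns requires 6·y_airtime + 6·y_design = 36, 1·y_airtime + 6·y_design = 31.
This yields shadow prices y_airtime = 1, y_design = 5.
Δz = y_design·Δb = 5 × (-4) = -20, so new z* = 1407 − 20 = 1387.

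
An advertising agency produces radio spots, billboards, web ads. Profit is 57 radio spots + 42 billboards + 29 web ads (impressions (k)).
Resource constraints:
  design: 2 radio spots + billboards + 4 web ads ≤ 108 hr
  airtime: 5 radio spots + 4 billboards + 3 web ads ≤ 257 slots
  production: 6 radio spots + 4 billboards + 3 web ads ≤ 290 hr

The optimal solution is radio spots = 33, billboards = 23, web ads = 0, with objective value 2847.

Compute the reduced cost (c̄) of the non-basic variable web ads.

At the optimum: design uses 89 of 108 (slack = 19); airtime uses 257 of 257 (binding); production uses 290 of 290 (binding).
Slack constraints have shadow price 0 (complementary slackness).
Dual feasibility on the basic columns requires 5·y_airtime + 6·y_production = 57, 4·y_airtime + 4·y_production = 42.
→ y_airtime = 6 and y_production = 4.5.
Reduced cost of web ads: c₃ − yᵀa₃ = 29 − (6·3 + 4.5·3) = 29 − 31.5 = -2.5.

-2.5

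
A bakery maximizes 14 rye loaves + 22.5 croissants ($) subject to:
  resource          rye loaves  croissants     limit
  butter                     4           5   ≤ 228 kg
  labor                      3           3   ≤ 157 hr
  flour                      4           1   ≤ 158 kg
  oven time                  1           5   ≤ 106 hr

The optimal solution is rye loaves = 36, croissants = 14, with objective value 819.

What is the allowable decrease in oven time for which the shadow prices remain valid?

Binding constraints: flour, oven time. The basis is B = [[4,1],[1,5]] with det 19.
Per unit decrease in oven time, x* moves by d = (0.0526, -0.2105).
The basis stays optimal until croissants reaches 0; allowable decrease = 66.5 hr.

66.5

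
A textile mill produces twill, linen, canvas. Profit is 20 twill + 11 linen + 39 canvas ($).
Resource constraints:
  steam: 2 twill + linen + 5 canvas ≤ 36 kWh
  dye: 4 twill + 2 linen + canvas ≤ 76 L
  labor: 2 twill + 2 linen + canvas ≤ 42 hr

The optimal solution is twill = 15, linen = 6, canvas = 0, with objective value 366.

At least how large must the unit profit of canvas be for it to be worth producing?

At the optimum: steam uses 36 of 36 (binding); dye uses 72 of 76 (slack = 4); labor uses 42 of 42 (binding).
Slack constraints have shadow price 0 (complementary slackness).
Dual feasibility on the basic columns requires 2·y_steam + 2·y_labor = 20, 1·y_steam + 2·y_labor = 11.
Solving: y_steam = 9, y_labor = 1.
canvas enters the basis when its profit ≥ yᵀa₃ = 9·5 + 1·1 = 46.

46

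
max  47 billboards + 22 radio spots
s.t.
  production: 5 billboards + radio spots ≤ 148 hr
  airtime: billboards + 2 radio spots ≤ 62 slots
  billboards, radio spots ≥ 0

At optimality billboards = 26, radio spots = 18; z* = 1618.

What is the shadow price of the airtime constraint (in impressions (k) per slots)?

At the optimum: production uses 148 of 148 (binding); airtime uses 62 of 62 (binding).
Dual feasibility on the basic columns requires 5·y_production + 1·y_airtime = 47, 1·y_production + 2·y_airtime = 22.
This yields shadow prices y_production = 8, y_airtime = 7.
Shadow price of airtime = 7.

7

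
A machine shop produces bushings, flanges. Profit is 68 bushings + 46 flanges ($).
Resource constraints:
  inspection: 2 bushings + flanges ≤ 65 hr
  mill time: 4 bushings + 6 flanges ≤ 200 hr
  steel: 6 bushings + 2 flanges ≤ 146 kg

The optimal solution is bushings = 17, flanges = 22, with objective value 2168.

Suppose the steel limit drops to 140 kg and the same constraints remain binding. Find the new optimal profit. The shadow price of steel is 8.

Δb = -6, so new z* = 2168 + (8)·(-6) = 2168 − 48 = 2120.

2120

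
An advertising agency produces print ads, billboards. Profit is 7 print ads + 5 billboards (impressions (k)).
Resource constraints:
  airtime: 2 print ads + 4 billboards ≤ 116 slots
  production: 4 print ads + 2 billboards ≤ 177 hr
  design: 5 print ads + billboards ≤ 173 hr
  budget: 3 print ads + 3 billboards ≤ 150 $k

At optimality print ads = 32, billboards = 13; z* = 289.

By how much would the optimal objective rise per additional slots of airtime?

Check each constraint at x*: airtime 116/116 (tight); production 154/177 (slack 23); design 173/173 (tight); budget 135/150 (slack 15).
Since production, budget are not tight, their duals are 0.
Dual feasibility on the basic columns requires 2·y_airtime + 5·y_design = 7, 4·y_airtime + 1·y_design = 5.
Solving: y_airtime = 1, y_design = 1.
Shadow price of airtime = 1.

1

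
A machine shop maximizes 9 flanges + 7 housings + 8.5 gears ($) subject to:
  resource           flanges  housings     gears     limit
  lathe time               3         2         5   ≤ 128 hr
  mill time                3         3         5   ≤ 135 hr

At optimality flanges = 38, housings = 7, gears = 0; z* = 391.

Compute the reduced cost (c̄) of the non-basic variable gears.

-6.5

Check each constraint at x*: lathe time 128/128 (tight); mill time 135/135 (tight).
Dual feasibility on the basic columns requires 3·y_lathe time + 3·y_mill time = 9, 2·y_lathe time + 3·y_mill time = 7.
This yields shadow prices y_lathe time = 2, y_mill time = 1.
Reduced cost of gears: c₃ − yᵀa₃ = 8.5 − (2·5 + 1·5) = 8.5 − 15 = -6.5.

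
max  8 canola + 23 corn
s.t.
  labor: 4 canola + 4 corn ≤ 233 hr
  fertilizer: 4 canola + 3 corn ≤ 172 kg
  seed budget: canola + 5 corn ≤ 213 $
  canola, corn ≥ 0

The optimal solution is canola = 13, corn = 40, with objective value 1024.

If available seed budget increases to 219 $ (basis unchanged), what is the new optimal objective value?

1048

Check each constraint at x*: labor 212/233 (slack 21); fertilizer 172/172 (tight); seed budget 213/213 (tight).
Since labor is not tight, its dual is 0.
Dual feasibility on the basic columns requires 4·y_fertilizer + 1·y_seed budget = 8, 3·y_fertilizer + 5·y_seed budget = 23.
This yields shadow prices y_fertilizer = 1, y_seed budget = 4.
Δz = y_seed budget·Δb = 4 × (6) = 24, so new z* = 1024 + 24 = 1048.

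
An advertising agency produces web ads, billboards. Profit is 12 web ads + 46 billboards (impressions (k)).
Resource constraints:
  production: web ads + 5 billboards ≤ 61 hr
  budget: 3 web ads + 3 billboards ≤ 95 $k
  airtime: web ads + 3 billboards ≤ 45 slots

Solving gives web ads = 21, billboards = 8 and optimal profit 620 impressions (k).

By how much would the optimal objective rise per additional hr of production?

Binding: production and airtime. Non-binding: budget (8 unused).
By complementary slackness, y = 0 for the non-binding constraint.
The binding rows give the dual system: 1·y_production + 1·y_airtime = 12 and 5·y_production + 3·y_airtime = 46.
→ y_production = 5 and y_airtime = 7.
Shadow price of production = 5.

5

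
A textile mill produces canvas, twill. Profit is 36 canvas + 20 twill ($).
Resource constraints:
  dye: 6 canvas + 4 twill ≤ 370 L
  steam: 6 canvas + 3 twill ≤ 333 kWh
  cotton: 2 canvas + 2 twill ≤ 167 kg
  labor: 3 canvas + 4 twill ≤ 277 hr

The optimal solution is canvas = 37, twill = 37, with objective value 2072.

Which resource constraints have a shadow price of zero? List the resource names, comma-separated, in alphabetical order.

cotton, labor

dye: 370/370 (binding)
steam: 333/333 (binding)
cotton: 148/167 (slack 19)
labor: 259/277 (slack 18)
By complementary slackness, a constraint with positive slack has shadow price 0 → cotton, labor.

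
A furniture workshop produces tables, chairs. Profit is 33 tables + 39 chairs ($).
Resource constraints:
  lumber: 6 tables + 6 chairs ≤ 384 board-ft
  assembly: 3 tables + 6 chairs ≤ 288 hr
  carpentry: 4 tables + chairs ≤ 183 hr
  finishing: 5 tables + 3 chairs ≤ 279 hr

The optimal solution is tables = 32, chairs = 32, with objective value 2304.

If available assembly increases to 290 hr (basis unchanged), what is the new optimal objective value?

2308

Check each constraint at x*: lumber 384/384 (tight); assembly 288/288 (tight); carpentry 160/183 (slack 23); finishing 256/279 (slack 23).
By complementary slackness, y = 0 for the non-binding constraints.
The binding rows give the dual system: 6·y_lumber + 3·y_assembly = 33 and 6·y_lumber + 6·y_assembly = 39.
Solving: y_lumber = 4.5, y_assembly = 2.
Δz = y_assembly·Δb = 2 × (2) = 4, so new z* = 2304 + 4 = 2308.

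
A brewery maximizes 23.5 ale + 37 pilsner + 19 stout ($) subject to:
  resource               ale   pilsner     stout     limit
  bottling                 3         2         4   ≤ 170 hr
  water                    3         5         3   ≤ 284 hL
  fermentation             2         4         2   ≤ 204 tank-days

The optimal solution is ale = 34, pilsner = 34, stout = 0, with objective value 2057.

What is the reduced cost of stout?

-7

Check each constraint at x*: bottling 170/170 (tight); water 272/284 (slack 12); fermentation 204/204 (tight).
By complementary slackness, y = 0 for the non-binding constraint.
Dual feasibility on the basic columns requires 3·y_bottling + 2·y_fermentation = 23.5, 2·y_bottling + 4·y_fermentation = 37.
Solving: y_bottling = 2.5, y_fermentation = 8.
Reduced cost of stout: c₃ − yᵀa₃ = 19 − (2.5·4 + 8·2) = 19 − 26 = -7.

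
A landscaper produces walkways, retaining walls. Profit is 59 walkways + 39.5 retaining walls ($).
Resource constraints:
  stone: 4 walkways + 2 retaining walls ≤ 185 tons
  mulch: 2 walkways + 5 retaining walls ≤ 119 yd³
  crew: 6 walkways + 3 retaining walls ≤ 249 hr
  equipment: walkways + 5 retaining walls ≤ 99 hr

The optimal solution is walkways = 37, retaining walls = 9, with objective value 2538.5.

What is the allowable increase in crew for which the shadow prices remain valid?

Binding constraints: mulch, crew. The basis is B = [[2,5],[6,3]] with det -24.
Per unit increase in crew, x* moves by d = (0.2083, -0.0833).
The basis stays optimal until stone becomes binding; allowable increase = 28.5 hr.

28.5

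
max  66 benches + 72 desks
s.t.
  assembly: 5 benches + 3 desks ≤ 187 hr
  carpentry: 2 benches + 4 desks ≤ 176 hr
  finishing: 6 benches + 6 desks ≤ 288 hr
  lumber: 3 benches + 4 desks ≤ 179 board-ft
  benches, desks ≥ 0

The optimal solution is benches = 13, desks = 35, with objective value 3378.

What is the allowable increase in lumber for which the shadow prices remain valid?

Binding constraints: finishing, lumber. The basis is B = [[6,6],[3,4]] with det 6.
Per unit increase in lumber, x* moves by d = (-1, 1).
The basis stays optimal until carpentry becomes binding; allowable increase = 5 board-ft.

5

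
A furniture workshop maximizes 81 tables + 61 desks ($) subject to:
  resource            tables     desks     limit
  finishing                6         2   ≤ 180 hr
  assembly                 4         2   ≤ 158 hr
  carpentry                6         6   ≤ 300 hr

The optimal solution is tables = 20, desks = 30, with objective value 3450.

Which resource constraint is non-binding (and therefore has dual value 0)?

assembly

finishing: 180/180 (binding)
assembly: 140/158 (slack 18)
carpentry: 300/300 (binding)
By complementary slackness, a constraint with positive slack has shadow price 0 → assembly.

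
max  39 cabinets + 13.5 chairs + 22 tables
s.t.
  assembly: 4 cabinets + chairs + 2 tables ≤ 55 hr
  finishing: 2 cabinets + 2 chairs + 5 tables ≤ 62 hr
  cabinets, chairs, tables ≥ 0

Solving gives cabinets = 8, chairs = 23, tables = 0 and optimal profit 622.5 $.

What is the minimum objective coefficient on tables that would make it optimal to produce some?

29.5

Both assembly and finishing are binding at x*.
Dual feasibility on the basic columns requires 4·y_assembly + 2·y_finishing = 39, 1·y_assembly + 2·y_finishing = 13.5.
→ y_assembly = 8.5 and y_finishing = 2.5.
tables enters the basis when its profit ≥ yᵀa₃ = 8.5·2 + 2.5·5 = 29.5.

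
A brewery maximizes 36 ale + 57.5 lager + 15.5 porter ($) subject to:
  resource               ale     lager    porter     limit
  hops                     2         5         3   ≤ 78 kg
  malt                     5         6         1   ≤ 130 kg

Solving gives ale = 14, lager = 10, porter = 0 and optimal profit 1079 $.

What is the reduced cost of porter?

At the optimum: hops uses 78 of 78 (binding); malt uses 130 of 130 (binding).
Dual feasibility on the basic columns requires 2·y_hops + 5·y_malt = 36, 5·y_hops + 6·y_malt = 57.5.
This yields shadow prices y_hops = 5.5, y_malt = 5.
Reduced cost of porter: c₃ − yᵀa₃ = 15.5 − (5.5·3 + 5·1) = 15.5 − 21.5 = -6.

-6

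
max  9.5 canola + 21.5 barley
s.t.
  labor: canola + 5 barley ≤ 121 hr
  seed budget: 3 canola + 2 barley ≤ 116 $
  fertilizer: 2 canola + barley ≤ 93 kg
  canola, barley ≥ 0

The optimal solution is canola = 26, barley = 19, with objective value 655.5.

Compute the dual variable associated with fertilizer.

At the optimum: labor uses 121 of 121 (binding); seed budget uses 116 of 116 (binding); fertilizer uses 71 of 93 (slack = 22).
By complementary slackness, y = 0 for the non-binding constraint.
The binding rows give the dual system: 1·y_labor + 3·y_seed budget = 9.5 and 5·y_labor + 2·y_seed budget = 21.5.
→ y_labor = 3.5 and y_seed budget = 2.
Shadow price of fertilizer = 0.

0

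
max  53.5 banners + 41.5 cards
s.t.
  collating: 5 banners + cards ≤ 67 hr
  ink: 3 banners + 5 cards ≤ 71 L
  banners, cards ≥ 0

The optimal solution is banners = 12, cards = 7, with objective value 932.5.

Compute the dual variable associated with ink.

7

At the optimum: collating uses 67 of 67 (binding); ink uses 71 of 71 (binding).
Dual feasibility on the basic columns requires 5·y_collating + 3·y_ink = 53.5, 1·y_collating + 5·y_ink = 41.5.
→ y_collating = 6.5 and y_ink = 7.
Shadow price of ink = 7.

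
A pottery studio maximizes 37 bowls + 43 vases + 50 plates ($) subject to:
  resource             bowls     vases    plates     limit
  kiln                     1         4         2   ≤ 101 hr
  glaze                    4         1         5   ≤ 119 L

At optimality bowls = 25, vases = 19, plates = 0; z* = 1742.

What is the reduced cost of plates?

-3

Check each constraint at x*: kiln 101/101 (tight); glaze 119/119 (tight).
Dual feasibility on the basic columns requires 1·y_kiln + 4·y_glaze = 37, 4·y_kiln + 1·y_glaze = 43.
Solving: y_kiln = 9, y_glaze = 7.
Reduced cost of plates: c₃ − yᵀa₃ = 50 − (9·2 + 7·5) = 50 − 53 = -3.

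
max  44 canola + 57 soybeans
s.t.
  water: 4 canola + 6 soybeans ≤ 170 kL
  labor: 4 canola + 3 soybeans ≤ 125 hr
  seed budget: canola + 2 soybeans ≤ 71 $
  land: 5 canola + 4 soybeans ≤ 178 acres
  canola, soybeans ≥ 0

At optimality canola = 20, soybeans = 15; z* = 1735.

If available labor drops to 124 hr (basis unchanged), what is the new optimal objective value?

1732

Binding: water and labor. Non-binding: seed budget (21 unused), land (18 unused).
Since seed budget, land are not tight, their duals are 0.
Dual feasibility on the basic columns requires 4·y_water + 4·y_labor = 44, 6·y_water + 3·y_labor = 57.
This yields shadow prices y_water = 8, y_labor = 3.
Δz = y_labor·Δb = 3 × (-1) = -3, so new z* = 1735 − 3 = 1732.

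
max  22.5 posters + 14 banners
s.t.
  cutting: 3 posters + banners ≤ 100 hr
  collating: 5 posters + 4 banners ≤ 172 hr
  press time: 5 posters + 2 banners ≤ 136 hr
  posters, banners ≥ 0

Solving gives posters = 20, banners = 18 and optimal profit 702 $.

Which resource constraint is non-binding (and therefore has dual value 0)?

cutting: 78/100 (slack 22)
collating: 172/172 (binding)
press time: 136/136 (binding)
By complementary slackness, a constraint with positive slack has shadow price 0 → cutting.

cutting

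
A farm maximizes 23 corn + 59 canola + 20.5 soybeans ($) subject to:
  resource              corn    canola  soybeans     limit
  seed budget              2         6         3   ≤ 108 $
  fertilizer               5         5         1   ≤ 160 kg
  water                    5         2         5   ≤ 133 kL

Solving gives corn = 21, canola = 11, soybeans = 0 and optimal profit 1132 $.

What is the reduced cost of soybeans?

Check each constraint at x*: seed budget 108/108 (tight); fertilizer 160/160 (tight); water 127/133 (slack 6).
Since water is not tight, its dual is 0.
From A_Bᵀ y = c: 2·y_seed budget + 5·y_fertilizer = 23; 6·y_seed budget + 5·y_fertilizer = 59.
This yields shadow prices y_seed budget = 9, y_fertilizer = 1.
Reduced cost of soybeans: c₃ − yᵀa₃ = 20.5 − (9·3 + 1·1) = 20.5 − 28 = -7.5.

-7.5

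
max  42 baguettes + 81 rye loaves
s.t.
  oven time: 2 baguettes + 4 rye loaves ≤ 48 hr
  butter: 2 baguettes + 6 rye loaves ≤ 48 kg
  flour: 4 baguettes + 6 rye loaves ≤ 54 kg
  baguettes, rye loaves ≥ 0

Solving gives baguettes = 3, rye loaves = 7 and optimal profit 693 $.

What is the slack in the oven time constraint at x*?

oven time used = 2·3 + 4·7 = 34; slack = 48 − 34 = 14.

14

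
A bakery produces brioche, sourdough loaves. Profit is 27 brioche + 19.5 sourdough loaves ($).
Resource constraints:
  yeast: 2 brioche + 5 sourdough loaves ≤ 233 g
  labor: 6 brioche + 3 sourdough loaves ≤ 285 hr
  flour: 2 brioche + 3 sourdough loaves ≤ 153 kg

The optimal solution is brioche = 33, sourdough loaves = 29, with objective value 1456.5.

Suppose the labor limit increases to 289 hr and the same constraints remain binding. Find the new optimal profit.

1470.5

Binding: labor and flour. Non-binding: yeast (22 unused).
By complementary slackness, y = 0 for the non-binding constraint.
Dual feasibility on the basic columns requires 6·y_labor + 2·y_flour = 27, 3·y_labor + 3·y_flour = 19.5.
This yields shadow prices y_labor = 3.5, y_flour = 3.
Δz = y_labor·Δb = 3.5 × (4) = 14, so new z* = 1456.5 + 14 = 1470.5.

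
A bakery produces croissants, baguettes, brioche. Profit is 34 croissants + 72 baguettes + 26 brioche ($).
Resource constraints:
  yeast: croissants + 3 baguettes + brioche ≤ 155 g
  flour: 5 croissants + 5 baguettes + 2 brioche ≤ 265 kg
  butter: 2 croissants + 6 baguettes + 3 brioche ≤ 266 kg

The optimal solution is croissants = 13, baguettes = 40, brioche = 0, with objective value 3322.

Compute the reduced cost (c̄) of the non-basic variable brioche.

Check each constraint at x*: yeast 133/155 (slack 22); flour 265/265 (tight); butter 266/266 (tight).
By complementary slackness, y = 0 for the non-binding constraint.
The binding rows give the dual system: 5·y_flour + 2·y_butter = 34 and 5·y_flour + 6·y_butter = 72.
This yields shadow prices y_flour = 3, y_butter = 9.5.
Reduced cost of brioche: c₃ − yᵀa₃ = 26 − (3·2 + 9.5·3) = 26 − 34.5 = -8.5.

-8.5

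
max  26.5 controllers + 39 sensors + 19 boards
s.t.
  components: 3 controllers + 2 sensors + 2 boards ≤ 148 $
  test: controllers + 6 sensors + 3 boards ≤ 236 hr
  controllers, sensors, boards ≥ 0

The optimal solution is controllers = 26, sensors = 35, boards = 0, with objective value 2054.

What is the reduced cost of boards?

-8

Check each constraint at x*: components 148/148 (tight); test 236/236 (tight).
The binding rows give the dual system: 3·y_components + 1·y_test = 26.5 and 2·y_components + 6·y_test = 39.
→ y_components = 7.5 and y_test = 4.
Reduced cost of boards: c₃ − yᵀa₃ = 19 − (7.5·2 + 4·3) = 19 − 27 = -8.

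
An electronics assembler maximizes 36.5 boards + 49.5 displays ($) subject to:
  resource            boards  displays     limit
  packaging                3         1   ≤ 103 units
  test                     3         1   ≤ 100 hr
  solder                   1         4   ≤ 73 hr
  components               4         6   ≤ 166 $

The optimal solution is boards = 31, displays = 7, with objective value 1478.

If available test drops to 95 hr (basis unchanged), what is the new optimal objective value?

At the optimum: packaging uses 100 of 103 (slack = 3); test uses 100 of 100 (binding); solder uses 59 of 73 (slack = 14); components uses 166 of 166 (binding).
By complementary slackness, y = 0 for the non-binding constraints.
From A_Bᵀ y = c: 3·y_test + 4·y_components = 36.5; 1·y_test + 6·y_components = 49.5.
→ y_test = 1.5 and y_components = 8.
Δz = y_test·Δb = 1.5 × (-5) = -7.5, so new z* = 1478 − 7.5 = 1470.5.

1470.5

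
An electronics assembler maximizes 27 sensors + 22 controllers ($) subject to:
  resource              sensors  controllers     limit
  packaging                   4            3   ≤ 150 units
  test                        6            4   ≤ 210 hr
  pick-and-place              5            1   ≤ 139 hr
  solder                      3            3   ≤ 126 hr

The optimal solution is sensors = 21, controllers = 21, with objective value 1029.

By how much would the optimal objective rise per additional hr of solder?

4

At the optimum: packaging uses 147 of 150 (slack = 3); test uses 210 of 210 (binding); pick-and-place uses 126 of 139 (slack = 13); solder uses 126 of 126 (binding).
Since packaging, pick-and-place are not tight, their duals are 0.
From A_Bᵀ y = c: 6·y_test + 3·y_solder = 27; 4·y_test + 3·y_solder = 22.
→ y_test = 2.5 and y_solder = 4.
Shadow price of solder = 4.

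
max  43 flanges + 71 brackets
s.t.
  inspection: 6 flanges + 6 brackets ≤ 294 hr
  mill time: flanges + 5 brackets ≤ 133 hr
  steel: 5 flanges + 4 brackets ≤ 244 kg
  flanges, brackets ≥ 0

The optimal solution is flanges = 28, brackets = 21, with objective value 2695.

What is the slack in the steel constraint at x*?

steel used = 5·28 + 4·21 = 224; slack = 244 − 224 = 20.

20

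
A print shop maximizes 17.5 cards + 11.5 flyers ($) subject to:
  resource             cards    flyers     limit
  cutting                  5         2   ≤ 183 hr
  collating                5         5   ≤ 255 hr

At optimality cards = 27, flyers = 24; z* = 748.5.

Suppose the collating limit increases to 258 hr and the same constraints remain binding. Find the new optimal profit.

753

At the optimum: cutting uses 183 of 183 (binding); collating uses 255 of 255 (binding).
From A_Bᵀ y = c: 5·y_cutting + 5·y_collating = 17.5; 2·y_cutting + 5·y_collating = 11.5.
→ y_cutting = 2 and y_collating = 1.5.
Δz = y_collating·Δb = 1.5 × (3) = 4.5, so new z* = 748.5 + 4.5 = 753.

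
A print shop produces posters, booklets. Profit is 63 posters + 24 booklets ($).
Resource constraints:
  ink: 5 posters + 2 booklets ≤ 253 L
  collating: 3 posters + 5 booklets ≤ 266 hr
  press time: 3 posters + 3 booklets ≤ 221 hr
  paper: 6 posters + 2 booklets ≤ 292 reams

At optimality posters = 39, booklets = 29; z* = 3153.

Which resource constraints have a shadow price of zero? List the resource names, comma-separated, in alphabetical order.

collating, press time

ink: 253/253 (binding)
collating: 262/266 (slack 4)
press time: 204/221 (slack 17)
paper: 292/292 (binding)
By complementary slackness, a constraint with positive slack has shadow price 0 → collating, press time.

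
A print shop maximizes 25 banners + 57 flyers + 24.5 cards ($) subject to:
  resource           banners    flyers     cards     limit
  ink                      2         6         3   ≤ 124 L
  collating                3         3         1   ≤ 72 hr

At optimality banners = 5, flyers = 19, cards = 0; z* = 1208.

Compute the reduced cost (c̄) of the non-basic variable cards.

-2.5

Both ink and collating are binding at x*.
From A_Bᵀ y = c: 2·y_ink + 3·y_collating = 25; 6·y_ink + 3·y_collating = 57.
This yields shadow prices y_ink = 8, y_collating = 3.
Reduced cost of cards: c₃ − yᵀa₃ = 24.5 − (8·3 + 3·1) = 24.5 − 27 = -2.5.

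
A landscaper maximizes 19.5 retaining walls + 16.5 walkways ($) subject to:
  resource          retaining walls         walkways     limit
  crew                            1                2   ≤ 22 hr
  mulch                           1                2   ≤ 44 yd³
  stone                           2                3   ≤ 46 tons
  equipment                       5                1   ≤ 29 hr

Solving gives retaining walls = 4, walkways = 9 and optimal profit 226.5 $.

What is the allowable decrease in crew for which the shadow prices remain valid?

Binding constraints: crew, equipment. The basis is B = [[1,2],[5,1]] with det -9.
Per unit decrease in crew, x* moves by d = (0.1111, -0.5556).
The basis stays optimal until walkways reaches 0; allowable decrease = 16.2 hr.

16.2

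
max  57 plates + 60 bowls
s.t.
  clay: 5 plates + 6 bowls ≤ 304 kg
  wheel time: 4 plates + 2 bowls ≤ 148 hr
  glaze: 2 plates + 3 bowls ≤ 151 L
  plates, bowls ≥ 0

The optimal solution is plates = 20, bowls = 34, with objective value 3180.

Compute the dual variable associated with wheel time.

3

Binding: clay and wheel time. Non-binding: glaze (9 unused).
Slack constraints have shadow price 0 (complementary slackness).
Dual feasibility on the basic columns requires 5·y_clay + 4·y_wheel time = 57, 6·y_clay + 2·y_wheel time = 60.
→ y_clay = 9 and y_wheel time = 3.
Shadow price of wheel time = 3.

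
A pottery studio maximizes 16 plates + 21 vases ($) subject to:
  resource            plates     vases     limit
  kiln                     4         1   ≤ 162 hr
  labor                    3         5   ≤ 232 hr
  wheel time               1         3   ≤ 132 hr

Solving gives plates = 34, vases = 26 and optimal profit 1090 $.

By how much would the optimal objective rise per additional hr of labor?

Check each constraint at x*: kiln 162/162 (tight); labor 232/232 (tight); wheel time 112/132 (slack 20).
Slack constraints have shadow price 0 (complementary slackness).
The binding rows give the dual system: 4·y_kiln + 3·y_labor = 16 and 1·y_kiln + 5·y_labor = 21.
This yields shadow prices y_kiln = 1, y_labor = 4.
Shadow price of labor = 4.

4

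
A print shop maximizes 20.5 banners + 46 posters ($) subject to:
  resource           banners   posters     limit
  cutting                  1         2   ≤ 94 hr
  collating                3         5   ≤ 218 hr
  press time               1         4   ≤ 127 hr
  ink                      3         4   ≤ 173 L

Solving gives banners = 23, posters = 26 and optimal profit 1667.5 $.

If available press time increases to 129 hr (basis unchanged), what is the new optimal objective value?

1681.5

Check each constraint at x*: cutting 75/94 (slack 19); collating 199/218 (slack 19); press time 127/127 (tight); ink 173/173 (tight).
Slack constraints have shadow price 0 (complementary slackness).
Dual feasibility on the basic columns requires 1·y_press time + 3·y_ink = 20.5, 4·y_press time + 4·y_ink = 46.
This yields shadow prices y_press time = 7, y_ink = 4.5.
Δz = y_press time·Δb = 7 × (2) = 14, so new z* = 1667.5 + 14 = 1681.5.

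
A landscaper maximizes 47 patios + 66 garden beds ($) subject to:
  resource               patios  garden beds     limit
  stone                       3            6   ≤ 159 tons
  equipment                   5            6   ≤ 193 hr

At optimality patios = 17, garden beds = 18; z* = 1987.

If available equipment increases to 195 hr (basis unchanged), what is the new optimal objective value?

Check each constraint at x*: stone 159/159 (tight); equipment 193/193 (tight).
Dual feasibility on the basic columns requires 3·y_stone + 5·y_equipment = 47, 6·y_stone + 6·y_equipment = 66.
This yields shadow prices y_stone = 4, y_equipment = 7.
Δz = y_equipment·Δb = 7 × (2) = 14, so new z* = 1987 + 14 = 2001.

2001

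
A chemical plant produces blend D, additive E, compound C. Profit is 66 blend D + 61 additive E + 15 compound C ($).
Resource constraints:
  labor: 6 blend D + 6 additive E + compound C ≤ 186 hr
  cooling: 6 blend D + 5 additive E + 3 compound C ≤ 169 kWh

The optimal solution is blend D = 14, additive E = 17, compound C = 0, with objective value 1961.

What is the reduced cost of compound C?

-6

Both labor and cooling are binding at x*.
Dual feasibility on the basic columns requires 6·y_labor + 6·y_cooling = 66, 6·y_labor + 5·y_cooling = 61.
This yields shadow prices y_labor = 6, y_cooling = 5.
Reduced cost of compound C: c₃ − yᵀa₃ = 15 − (6·1 + 5·3) = 15 − 21 = -6.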